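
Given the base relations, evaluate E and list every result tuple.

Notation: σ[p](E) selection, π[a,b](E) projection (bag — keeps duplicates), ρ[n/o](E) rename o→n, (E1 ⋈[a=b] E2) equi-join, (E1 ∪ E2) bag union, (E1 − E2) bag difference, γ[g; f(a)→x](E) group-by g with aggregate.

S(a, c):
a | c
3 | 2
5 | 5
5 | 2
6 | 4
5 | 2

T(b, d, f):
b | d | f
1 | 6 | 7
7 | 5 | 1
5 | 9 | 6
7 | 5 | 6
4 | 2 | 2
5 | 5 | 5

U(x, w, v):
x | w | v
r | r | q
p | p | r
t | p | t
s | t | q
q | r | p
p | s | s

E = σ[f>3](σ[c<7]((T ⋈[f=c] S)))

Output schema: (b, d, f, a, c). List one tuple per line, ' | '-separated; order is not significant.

Stepwise |·|:
  T → 6
  S → 5
  (T ⋈[f=c] S) → 4
  σ[c<7]((T ⋈[f=c] S)) → 4
  σ[f>3](σ[c<7]((T ⋈[f=c] S))) → 1

== RESULT ==
b | d | f | a | c
5 | 5 | 5 | 5 | 5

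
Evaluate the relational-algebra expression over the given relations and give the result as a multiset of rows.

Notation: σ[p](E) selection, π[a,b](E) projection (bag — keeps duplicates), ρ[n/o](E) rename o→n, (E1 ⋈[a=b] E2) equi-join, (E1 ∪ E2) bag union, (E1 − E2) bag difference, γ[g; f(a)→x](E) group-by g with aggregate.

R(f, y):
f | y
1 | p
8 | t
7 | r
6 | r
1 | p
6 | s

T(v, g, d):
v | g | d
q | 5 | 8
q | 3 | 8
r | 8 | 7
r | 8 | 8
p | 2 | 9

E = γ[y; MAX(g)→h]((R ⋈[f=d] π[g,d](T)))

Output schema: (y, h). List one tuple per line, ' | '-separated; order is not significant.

Row counts bottom-up:
  R → 6
  T → 5
  π[g,d](T) → 5
  (R ⋈[f=d] π[g,d](T)) → 4
  γ[y; MAX(g)→h]((R ⋈[f=d] π[g,d](T))) → 2

== RESULT ==
y | h
r | 8
t | 8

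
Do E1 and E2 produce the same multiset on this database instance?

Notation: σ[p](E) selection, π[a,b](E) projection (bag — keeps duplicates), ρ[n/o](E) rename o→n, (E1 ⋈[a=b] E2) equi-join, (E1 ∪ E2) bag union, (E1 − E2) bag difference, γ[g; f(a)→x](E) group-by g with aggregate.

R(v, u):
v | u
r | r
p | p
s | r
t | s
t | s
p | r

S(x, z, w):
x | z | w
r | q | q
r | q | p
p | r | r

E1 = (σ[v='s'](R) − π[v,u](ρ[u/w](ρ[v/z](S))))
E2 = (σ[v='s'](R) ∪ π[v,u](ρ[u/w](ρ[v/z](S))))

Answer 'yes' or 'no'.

E1 stepwise |·|:
  R → 6
  σ[v='s'](R) → 1
  S → 3
  ρ[v/z](S) → 3
  ρ[u/w](ρ[v/z](S)) → 3
  π[v,u](ρ[u/w](ρ[v/z](S))) → 3
  (σ[v='s'](R) − π[v,u](ρ[u/w](ρ[v/z](S)))) → 1
E2 stepwise |·|:
  R → 6
  σ[v='s'](R) → 1
  S → 3
  ρ[v/z](S) → 3
  ρ[u/w](ρ[v/z](S)) → 3
  π[v,u](ρ[u/w](ρ[v/z](S))) → 3
  (σ[v='s'](R) ∪ π[v,u](ρ[u/w](ρ[v/z](S)))) → 4

E1 result:
v | u
s | r
E2 result:
v | u
q | p
q | q
r | r
s | r
Witness: ('q', 'q') appears 0× in E1 but 1× in E2.

no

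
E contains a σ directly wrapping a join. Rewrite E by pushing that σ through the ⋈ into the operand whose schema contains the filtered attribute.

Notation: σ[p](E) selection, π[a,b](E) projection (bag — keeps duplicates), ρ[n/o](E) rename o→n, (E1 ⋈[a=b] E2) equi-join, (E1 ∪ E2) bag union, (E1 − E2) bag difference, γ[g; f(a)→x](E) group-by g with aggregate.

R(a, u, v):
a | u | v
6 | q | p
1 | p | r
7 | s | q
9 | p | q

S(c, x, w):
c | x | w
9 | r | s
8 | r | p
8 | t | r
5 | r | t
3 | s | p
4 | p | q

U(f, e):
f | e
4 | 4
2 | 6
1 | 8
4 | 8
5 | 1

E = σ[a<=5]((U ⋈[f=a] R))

σ filters on a, owned by the right side.
E' = (U ⋈[f=a] σ[a<=5](R))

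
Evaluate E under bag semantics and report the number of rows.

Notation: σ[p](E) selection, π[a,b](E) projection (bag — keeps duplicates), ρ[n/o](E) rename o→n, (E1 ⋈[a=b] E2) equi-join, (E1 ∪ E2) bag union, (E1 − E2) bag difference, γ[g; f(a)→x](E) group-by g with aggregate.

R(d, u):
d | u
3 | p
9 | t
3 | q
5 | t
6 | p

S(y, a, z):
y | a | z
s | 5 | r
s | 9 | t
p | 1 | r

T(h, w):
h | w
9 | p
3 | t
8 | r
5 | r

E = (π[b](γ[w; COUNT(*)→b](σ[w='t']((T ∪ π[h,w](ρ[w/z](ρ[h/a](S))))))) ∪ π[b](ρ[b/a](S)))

Stepwise |·|:
  T → 4
  S → 3
  ρ[h/a](S) → 3
  ρ[w/z](ρ[h/a](S)) → 3
  π[h,w](ρ[w/z](ρ[h/a](S))) → 3
  (T ∪ π[h,w](ρ[w/z](ρ[h/a](S)))) → 7
  σ[w='t']((T ∪ π[h,w](ρ[w/z](ρ[h/a](S))))) → 2
  γ[w; COUNT(*)→b](σ[w='t']((T ∪ π[h,w](ρ[w/z](ρ[h/a](S)))))) → 1
  π[b](γ[w; COUNT(*)→b](σ[w='t']((T ∪ π[h,w](ρ[w/z](ρ[h/a](S))))))) → 1
  S → 3
  ρ[b/a](S) → 3
  π[b](ρ[b/a](S)) → 3
  (π[b](γ[w; COUNT(*)→b](σ[w='t']((T ∪ π[h,w](ρ[w/z](ρ[h/a](S))))))) ∪ π[b](ρ[b/a](S))) → 4

|E| = 4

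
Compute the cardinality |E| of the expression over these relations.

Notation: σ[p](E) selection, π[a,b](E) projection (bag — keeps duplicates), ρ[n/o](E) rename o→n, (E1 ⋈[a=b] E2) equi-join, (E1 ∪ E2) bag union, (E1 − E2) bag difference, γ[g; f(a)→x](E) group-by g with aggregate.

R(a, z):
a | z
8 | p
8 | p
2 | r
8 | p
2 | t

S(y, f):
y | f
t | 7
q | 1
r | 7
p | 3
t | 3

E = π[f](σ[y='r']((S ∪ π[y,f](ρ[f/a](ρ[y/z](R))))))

Row counts bottom-up:
  S → 5
  R → 5
  ρ[y/z](R) → 5
  ρ[f/a](ρ[y/z](R)) → 5
  π[y,f](ρ[f/a](ρ[y/z](R))) → 5
  (S ∪ π[y,f](ρ[f/a](ρ[y/z](R)))) → 10
  σ[y='r']((S ∪ π[y,f](ρ[f/a](ρ[y/z](R))))) → 2
  π[f](σ[y='r']((S ∪ π[y,f](ρ[f/a](ρ[y/z](R)))))) → 2

|E| = 2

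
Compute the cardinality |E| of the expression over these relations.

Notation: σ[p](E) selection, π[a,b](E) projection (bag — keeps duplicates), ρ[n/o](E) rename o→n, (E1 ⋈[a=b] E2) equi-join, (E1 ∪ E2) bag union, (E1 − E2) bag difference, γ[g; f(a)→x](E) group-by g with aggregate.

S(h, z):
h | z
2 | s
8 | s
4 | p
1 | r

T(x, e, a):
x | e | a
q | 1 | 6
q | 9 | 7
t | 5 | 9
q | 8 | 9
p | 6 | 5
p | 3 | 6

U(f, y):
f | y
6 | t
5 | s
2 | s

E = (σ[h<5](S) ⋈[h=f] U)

Stepwise |·|:
  S → 4
  σ[h<5](S) → 3
  U → 3
  (σ[h<5](S) ⋈[h=f] U) → 1

|E| = 1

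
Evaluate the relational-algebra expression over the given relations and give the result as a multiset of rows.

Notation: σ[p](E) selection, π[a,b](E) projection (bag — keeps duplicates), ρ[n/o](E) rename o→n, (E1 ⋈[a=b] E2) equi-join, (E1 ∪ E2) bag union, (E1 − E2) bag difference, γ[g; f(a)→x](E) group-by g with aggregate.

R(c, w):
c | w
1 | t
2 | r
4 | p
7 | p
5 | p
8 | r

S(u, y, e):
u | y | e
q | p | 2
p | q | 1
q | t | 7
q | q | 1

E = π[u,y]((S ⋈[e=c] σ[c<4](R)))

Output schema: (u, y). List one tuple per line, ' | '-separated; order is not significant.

Per-node cardinality:
  S → 4
  R → 6
  σ[c<4](R) → 2
  (S ⋈[e=c] σ[c<4](R)) → 3
  π[u,y]((S ⋈[e=c] σ[c<4](R))) → 3

== RESULT ==
u | y
p | q
q | p
q | q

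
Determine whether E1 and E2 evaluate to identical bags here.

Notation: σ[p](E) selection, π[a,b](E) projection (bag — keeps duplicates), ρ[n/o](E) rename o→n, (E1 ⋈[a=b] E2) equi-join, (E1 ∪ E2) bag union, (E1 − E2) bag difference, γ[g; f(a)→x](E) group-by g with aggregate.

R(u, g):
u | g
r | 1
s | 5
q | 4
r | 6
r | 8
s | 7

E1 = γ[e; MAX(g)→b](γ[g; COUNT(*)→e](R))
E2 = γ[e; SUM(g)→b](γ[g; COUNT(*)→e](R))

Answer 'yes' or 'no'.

E1 per-node cardinality:
  R → 6
  γ[g; COUNT(*)→e](R) → 6
  γ[e; MAX(g)→b](γ[g; COUNT(*)→e](R)) → 1
E2 per-node cardinality:
  R → 6
  γ[g; COUNT(*)→e](R) → 6
  γ[e; SUM(g)→b](γ[g; COUNT(*)→e](R)) → 1

E1 result:
e | b
1 | 8
E2 result:
e | b
1 | 31
Witness: (1, 8) appears 1× in E1 but 0× in E2.

no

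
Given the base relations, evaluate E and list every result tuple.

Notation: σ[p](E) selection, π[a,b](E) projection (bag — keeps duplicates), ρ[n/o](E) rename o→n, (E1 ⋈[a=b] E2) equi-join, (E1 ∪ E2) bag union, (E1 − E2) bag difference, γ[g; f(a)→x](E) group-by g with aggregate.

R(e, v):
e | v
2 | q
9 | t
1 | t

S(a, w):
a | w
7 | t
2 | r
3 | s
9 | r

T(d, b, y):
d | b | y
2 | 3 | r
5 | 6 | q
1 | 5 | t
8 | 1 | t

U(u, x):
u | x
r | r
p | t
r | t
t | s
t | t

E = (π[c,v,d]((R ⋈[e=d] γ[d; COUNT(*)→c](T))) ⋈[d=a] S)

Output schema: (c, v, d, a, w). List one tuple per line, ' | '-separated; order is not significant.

Row counts bottom-up:
  R → 3
  T → 4
  γ[d; COUNT(*)→c](T) → 4
  (R ⋈[e=d] γ[d; COUNT(*)→c](T)) → 2
  π[c,v,d]((R ⋈[e=d] γ[d; COUNT(*)→c](T))) → 2
  S → 4
  (π[c,v,d]((R ⋈[e=d] γ[d; COUNT(*)→c](T))) ⋈[d=a] S) → 1

== RESULT ==
c | v | d | a | w
1 | q | 2 | 2 | r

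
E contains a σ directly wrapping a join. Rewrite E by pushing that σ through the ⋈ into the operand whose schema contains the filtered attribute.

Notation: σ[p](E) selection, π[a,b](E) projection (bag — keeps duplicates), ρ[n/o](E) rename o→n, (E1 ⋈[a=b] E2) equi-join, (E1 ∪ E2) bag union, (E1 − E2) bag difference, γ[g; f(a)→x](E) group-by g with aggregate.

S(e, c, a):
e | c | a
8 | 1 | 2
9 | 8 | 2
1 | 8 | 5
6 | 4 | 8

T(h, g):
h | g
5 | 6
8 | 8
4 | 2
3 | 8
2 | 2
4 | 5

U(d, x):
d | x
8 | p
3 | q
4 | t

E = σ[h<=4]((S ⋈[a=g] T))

σ filters on h, owned by the right side.
E' = (S ⋈[a=g] σ[h<=4](T))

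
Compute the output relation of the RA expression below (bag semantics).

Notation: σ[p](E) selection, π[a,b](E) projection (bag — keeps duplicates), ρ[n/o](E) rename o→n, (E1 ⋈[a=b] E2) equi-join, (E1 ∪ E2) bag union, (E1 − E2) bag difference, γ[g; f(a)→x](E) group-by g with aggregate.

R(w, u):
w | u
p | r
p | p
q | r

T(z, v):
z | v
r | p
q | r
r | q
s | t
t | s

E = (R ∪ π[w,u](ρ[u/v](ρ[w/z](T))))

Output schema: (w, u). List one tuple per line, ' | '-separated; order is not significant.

Per-node cardinality:
  R → 3
  T → 5
  ρ[w/z](T) → 5
  ρ[u/v](ρ[w/z](T)) → 5
  π[w,u](ρ[u/v](ρ[w/z](T))) → 5
  (R ∪ π[w,u](ρ[u/v](ρ[w/z](T)))) → 8

== RESULT ==
w | u
p | p
p | r
q | r
q | r
r | p
r | q
s | t
t | s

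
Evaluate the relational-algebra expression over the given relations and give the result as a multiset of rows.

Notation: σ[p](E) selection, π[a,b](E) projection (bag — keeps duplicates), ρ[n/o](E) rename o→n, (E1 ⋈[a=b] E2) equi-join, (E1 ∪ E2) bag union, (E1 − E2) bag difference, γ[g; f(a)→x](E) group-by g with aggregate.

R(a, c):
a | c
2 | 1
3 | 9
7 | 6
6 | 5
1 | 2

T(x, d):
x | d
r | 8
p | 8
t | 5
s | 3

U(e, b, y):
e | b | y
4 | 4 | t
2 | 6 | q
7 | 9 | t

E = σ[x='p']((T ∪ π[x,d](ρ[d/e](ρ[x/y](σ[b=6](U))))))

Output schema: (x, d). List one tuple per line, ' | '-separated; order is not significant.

Stepwise |·|:
  T → 4
  U → 3
  σ[b=6](U) → 1
  ρ[x/y](σ[b=6](U)) → 1
  ρ[d/e](ρ[x/y](σ[b=6](U))) → 1
  π[x,d](ρ[d/e](ρ[x/y](σ[b=6](U)))) → 1
  (T ∪ π[x,d](ρ[d/e](ρ[x/y](σ[b=6](U))))) → 5
  σ[x='p']((T ∪ π[x,d](ρ[d/e](ρ[x/y](σ[b=6](U)))))) → 1

== RESULT ==
x | d
p | 8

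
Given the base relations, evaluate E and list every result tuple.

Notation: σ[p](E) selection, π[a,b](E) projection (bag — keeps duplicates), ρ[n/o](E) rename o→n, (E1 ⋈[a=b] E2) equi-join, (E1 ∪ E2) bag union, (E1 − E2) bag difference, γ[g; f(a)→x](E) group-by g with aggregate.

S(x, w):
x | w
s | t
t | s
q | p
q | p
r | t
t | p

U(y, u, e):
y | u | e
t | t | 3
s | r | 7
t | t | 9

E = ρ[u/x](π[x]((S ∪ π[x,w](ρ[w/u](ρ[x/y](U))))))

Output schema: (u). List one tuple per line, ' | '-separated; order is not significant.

Stepwise |·|:
  S → 6
  U → 3
  ρ[x/y](U) → 3
  ρ[w/u](ρ[x/y](U)) → 3
  π[x,w](ρ[w/u](ρ[x/y](U))) → 3
  (S ∪ π[x,w](ρ[w/u](ρ[x/y](U)))) → 9
  π[x]((S ∪ π[x,w](ρ[w/u](ρ[x/y](U))))) → 9
  ρ[u/x](π[x]((S ∪ π[x,w](ρ[w/u](ρ[x/y](U)))))) → 9

== RESULT ==
u
q
q
r
s
s
t
t
t
t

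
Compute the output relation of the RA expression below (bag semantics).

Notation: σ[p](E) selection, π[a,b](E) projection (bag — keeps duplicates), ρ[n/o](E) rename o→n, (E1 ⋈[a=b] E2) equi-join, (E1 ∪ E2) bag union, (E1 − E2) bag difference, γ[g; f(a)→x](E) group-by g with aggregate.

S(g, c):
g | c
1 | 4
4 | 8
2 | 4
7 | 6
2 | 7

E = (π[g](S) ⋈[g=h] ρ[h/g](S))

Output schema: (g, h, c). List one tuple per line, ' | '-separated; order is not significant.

Row counts bottom-up:
  S → 5
  π[g](S) → 5
  S → 5
  ρ[h/g](S) → 5
  (π[g](S) ⋈[g=h] ρ[h/g](S)) → 7

== RESULT ==
g | h | c
1 | 1 | 4
2 | 2 | 4
2 | 2 | 4
2 | 2 | 7
2 | 2 | 7
4 | 4 | 8
7 | 7 | 6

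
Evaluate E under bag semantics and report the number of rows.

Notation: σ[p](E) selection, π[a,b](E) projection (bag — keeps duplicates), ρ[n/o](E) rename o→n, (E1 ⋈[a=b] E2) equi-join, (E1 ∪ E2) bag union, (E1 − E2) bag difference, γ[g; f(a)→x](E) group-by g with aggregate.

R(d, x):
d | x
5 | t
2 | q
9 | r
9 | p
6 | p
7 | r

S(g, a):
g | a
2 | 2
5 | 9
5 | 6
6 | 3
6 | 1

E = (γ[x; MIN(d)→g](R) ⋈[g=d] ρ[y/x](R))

Subexpression sizes:
  R → 6
  γ[x; MIN(d)→g](R) → 4
  R → 6
  ρ[y/x](R) → 6
  (γ[x; MIN(d)→g](R) ⋈[g=d] ρ[y/x](R)) → 4

|E| = 4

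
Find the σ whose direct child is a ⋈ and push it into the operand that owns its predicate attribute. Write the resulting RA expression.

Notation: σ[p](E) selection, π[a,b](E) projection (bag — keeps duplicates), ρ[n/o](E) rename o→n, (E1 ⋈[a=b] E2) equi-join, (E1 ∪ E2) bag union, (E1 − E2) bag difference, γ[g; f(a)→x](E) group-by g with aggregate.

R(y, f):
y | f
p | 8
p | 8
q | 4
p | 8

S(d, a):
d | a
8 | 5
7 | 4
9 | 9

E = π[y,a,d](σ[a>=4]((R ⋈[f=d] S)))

σ filters on a, owned by the right side.
E' = π[y,a,d]((R ⋈[f=d] σ[a>=4](S)))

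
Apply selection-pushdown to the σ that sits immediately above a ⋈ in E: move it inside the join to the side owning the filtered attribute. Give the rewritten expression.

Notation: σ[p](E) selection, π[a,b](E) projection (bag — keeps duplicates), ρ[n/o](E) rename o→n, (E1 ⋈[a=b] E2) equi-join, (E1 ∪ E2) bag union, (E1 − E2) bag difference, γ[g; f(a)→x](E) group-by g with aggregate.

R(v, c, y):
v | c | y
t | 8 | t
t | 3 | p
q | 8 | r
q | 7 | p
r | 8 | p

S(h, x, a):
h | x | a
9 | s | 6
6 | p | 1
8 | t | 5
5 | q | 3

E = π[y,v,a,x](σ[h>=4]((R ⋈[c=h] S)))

σ filters on h, owned by the right side.
E' = π[y,v,a,x]((R ⋈[c=h] σ[h>=4](S)))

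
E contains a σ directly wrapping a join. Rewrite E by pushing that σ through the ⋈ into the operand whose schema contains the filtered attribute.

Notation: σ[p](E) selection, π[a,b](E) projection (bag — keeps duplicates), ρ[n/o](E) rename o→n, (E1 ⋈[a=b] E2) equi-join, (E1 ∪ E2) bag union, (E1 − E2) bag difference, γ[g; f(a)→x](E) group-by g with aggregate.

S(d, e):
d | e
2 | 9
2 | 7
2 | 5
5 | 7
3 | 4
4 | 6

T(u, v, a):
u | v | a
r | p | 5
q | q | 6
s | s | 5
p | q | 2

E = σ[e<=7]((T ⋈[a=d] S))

σ filters on e, owned by the right side.
E' = (T ⋈[a=d] σ[e<=7](S))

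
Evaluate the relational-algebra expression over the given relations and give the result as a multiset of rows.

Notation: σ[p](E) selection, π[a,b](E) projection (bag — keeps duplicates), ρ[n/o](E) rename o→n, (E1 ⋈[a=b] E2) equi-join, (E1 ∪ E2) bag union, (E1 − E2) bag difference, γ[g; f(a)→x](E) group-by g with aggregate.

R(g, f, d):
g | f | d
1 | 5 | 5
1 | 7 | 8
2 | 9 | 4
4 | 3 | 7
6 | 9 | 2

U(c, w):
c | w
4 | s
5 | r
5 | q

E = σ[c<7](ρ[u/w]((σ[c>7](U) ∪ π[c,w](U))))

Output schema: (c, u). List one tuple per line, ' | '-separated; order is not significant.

Per-node cardinality:
  U → 3
  σ[c>7](U) → 0
  U → 3
  π[c,w](U) → 3
  (σ[c>7](U) ∪ π[c,w](U)) → 3
  ρ[u/w]((σ[c>7](U) ∪ π[c,w](U))) → 3
  σ[c<7](ρ[u/w]((σ[c>7](U) ∪ π[c,w](U)))) → 3

== RESULT ==
c | u
4 | s
5 | q
5 | r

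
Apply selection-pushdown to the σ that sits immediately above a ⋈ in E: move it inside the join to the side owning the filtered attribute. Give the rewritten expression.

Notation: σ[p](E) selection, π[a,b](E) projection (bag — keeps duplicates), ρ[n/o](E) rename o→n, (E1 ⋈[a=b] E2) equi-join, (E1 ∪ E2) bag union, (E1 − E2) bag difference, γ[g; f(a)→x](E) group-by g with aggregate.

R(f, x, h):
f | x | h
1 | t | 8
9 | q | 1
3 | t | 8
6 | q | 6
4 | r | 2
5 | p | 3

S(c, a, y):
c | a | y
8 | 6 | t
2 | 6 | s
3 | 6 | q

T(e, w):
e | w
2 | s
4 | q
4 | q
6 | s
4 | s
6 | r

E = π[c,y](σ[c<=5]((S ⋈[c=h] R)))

σ filters on c, owned by the left side.
E' = π[c,y]((σ[c<=5](S) ⋈[c=h] R))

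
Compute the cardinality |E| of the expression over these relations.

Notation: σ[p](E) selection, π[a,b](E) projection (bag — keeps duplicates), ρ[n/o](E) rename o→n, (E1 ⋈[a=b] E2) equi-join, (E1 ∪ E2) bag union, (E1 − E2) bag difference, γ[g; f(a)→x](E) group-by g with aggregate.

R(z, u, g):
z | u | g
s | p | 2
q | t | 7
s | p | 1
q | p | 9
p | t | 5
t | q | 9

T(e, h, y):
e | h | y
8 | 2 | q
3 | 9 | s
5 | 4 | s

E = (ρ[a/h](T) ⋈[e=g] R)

Per-node cardinality:
  T → 3
  ρ[a/h](T) → 3
  R → 6
  (ρ[a/h](T) ⋈[e=g] R) → 1

|E| = 1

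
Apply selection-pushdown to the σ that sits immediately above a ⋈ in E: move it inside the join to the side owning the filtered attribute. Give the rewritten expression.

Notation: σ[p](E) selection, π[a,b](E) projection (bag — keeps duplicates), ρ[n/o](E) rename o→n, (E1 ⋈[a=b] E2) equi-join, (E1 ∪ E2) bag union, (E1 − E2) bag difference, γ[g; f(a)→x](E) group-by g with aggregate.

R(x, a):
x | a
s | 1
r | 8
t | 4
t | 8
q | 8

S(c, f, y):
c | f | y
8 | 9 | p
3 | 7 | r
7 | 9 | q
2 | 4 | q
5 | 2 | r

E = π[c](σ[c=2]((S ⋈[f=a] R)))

σ filters on c, owned by the left side.
E' = π[c]((σ[c=2](S) ⋈[f=a] R))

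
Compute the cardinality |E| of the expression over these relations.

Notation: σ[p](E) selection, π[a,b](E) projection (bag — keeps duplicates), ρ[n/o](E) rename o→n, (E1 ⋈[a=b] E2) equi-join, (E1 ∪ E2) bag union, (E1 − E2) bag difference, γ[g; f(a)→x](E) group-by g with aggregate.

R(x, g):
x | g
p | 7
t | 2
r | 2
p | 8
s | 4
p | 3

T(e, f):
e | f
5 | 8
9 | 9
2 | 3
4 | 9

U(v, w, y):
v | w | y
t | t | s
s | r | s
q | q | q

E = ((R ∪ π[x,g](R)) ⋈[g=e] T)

Row counts bottom-up:
  R → 6
  R → 6
  π[x,g](R) → 6
  (R ∪ π[x,g](R)) → 12
  T → 4
  ((R ∪ π[x,g](R)) ⋈[g=e] T) → 6

|E| = 6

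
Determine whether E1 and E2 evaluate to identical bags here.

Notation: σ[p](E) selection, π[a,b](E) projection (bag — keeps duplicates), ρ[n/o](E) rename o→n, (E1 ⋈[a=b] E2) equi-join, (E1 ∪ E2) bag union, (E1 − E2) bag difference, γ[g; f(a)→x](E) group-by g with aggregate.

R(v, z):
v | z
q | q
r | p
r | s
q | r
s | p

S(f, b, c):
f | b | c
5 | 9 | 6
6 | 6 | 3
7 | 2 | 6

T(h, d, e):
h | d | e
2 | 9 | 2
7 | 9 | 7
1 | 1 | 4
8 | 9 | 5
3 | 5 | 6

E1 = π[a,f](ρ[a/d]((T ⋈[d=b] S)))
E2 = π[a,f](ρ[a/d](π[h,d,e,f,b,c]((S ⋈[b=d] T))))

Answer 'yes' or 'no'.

E1 row counts bottom-up:
  T → 5
  S → 3
  (T ⋈[d=b] S) → 3
  ρ[a/d]((T ⋈[d=b] S)) → 3
  π[a,f](ρ[a/d]((T ⋈[d=b] S))) → 3
E2 row counts bottom-up:
  S → 3
  T → 5
  (S ⋈[b=d] T) → 3
  π[h,d,e,f,b,c]((S ⋈[b=d] T)) → 3
  ρ[a/d](π[h,d,e,f,b,c]((S ⋈[b=d] T))) → 3
  π[a,f](ρ[a/d](π[h,d,e,f,b,c]((S ⋈[b=d] T)))) → 3

E1 and E2 produce the same multiset:
a | f
9 | 5
9 | 5
9 | 5

yes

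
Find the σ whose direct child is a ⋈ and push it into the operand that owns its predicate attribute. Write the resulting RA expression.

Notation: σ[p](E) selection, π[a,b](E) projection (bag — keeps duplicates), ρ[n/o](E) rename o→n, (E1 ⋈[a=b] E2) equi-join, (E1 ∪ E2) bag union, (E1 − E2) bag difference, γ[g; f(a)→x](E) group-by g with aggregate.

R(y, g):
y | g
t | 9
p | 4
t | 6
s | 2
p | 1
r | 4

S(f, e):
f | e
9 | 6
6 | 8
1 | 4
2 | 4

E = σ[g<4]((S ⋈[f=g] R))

σ filters on g, owned by the right side.
E' = (S ⋈[f=g] σ[g<4](R))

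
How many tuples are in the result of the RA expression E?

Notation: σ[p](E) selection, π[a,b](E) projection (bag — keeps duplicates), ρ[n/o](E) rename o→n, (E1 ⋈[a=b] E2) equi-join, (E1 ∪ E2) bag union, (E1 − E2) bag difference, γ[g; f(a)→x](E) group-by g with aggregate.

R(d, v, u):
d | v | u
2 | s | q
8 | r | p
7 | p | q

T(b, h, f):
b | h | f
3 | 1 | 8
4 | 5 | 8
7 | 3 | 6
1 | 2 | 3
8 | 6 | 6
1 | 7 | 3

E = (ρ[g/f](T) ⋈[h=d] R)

Row counts bottom-up:
  T → 6
  ρ[g/f](T) → 6
  R → 3
  (ρ[g/f](T) ⋈[h=d] R) → 2

|E| = 2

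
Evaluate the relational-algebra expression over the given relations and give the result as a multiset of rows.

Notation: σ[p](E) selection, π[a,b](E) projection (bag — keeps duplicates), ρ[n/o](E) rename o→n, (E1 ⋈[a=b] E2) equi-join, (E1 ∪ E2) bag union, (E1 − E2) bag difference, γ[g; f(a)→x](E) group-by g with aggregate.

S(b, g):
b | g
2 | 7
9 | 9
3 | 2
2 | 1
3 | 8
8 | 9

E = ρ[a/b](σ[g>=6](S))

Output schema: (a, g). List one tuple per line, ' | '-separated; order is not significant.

Per-node cardinality:
  S → 6
  σ[g>=6](S) → 4
  ρ[a/b](σ[g>=6](S)) → 4

== RESULT ==
a | g
2 | 7
3 | 8
8 | 9
9 | 9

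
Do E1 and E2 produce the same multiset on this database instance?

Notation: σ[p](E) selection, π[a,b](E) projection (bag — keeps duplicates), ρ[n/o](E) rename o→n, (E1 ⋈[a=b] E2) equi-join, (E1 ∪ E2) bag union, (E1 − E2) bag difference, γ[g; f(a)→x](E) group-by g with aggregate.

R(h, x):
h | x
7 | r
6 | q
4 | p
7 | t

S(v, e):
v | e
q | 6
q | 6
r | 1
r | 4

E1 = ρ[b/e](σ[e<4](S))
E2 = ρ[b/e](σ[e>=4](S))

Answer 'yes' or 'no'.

E1 subexpression sizes:
  S → 4
  σ[e<4](S) → 1
  ρ[b/e](σ[e<4](S)) → 1
E2 subexpression sizes:
  S → 4
  σ[e>=4](S) → 3
  ρ[b/e](σ[e>=4](S)) → 3

E1 result:
v | b
r | 1
E2 result:
v | b
q | 6
q | 6
r | 4
Witness: ('r', 1) appears 1× in E1 but 0× in E2.

no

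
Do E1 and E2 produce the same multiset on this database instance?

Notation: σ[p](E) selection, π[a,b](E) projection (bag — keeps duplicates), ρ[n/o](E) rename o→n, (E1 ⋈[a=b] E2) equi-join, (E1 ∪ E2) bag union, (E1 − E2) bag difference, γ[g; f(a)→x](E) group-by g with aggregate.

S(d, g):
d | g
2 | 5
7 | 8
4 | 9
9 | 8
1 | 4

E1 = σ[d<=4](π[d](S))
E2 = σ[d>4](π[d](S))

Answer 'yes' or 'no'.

E1 subexpression sizes:
  S → 5
  π[d](S) → 5
  σ[d<=4](π[d](S)) → 3
E2 subexpression sizes:
  S → 5
  π[d](S) → 5
  σ[d>4](π[d](S)) → 2

E1 result:
d
1
2
4
E2 result:
d
7
9
Witness: (1,) appears 1× in E1 but 0× in E2.

no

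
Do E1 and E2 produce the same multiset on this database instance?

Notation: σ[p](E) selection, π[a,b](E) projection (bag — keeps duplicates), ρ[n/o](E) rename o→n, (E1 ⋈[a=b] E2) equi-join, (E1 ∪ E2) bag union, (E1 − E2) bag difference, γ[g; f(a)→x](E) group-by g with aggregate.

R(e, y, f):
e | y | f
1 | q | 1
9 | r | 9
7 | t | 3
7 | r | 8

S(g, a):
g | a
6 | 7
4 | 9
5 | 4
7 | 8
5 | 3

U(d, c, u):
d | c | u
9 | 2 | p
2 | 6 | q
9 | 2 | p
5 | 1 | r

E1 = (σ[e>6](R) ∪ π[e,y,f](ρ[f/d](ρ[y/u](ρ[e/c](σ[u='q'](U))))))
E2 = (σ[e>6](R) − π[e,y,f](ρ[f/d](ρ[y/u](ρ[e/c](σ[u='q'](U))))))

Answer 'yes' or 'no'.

E1 row counts bottom-up:
  R → 4
  σ[e>6](R) → 3
  U → 4
  σ[u='q'](U) → 1
  ρ[e/c](σ[u='q'](U)) → 1
  ρ[y/u](ρ[e/c](σ[u='q'](U))) → 1
  ρ[f/d](ρ[y/u](ρ[e/c](σ[u='q'](U)))) → 1
  π[e,y,f](ρ[f/d](ρ[y/u](ρ[e/c](σ[u='q'](U))))) → 1
  (σ[e>6](R) ∪ π[e,y,f](ρ[f/d](ρ[y/u](ρ[e/c](σ[u='q'](U)))))) → 4
E2 row counts bottom-up:
  R → 4
  σ[e>6](R) → 3
  U → 4
  σ[u='q'](U) → 1
  ρ[e/c](σ[u='q'](U)) → 1
  ρ[y/u](ρ[e/c](σ[u='q'](U))) → 1
  ρ[f/d](ρ[y/u](ρ[e/c](σ[u='q'](U)))) → 1
  π[e,y,f](ρ[f/d](ρ[y/u](ρ[e/c](σ[u='q'](U))))) → 1
  (σ[e>6](R) − π[e,y,f](ρ[f/d](ρ[y/u](ρ[e/c](σ[u='q'](U)))))) → 3

E1 result:
e | y | f
6 | q | 2
7 | r | 8
7 | t | 3
9 | r | 9
E2 result:
e | y | f
7 | r | 8
7 | t | 3
9 | r | 9
Witness: (6, 'q', 2) appears 1× in E1 but 0× in E2.

no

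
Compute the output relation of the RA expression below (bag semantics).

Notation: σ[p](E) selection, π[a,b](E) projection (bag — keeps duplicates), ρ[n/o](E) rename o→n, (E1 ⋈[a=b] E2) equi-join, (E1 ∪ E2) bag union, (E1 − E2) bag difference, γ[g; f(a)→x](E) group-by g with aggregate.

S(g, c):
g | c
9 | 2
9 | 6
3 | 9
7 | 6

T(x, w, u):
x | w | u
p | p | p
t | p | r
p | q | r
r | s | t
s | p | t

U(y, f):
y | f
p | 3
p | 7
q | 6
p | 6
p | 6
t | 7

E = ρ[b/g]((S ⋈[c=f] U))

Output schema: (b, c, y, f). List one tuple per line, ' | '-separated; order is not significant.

Row counts bottom-up:
  S → 4
  U → 6
  (S ⋈[c=f] U) → 6
  ρ[b/g]((S ⋈[c=f] U)) → 6

== RESULT ==
b | c | y | f
7 | 6 | p | 6
7 | 6 | p | 6
7 | 6 | q | 6
9 | 6 | p | 6
9 | 6 | p | 6
9 | 6 | q | 6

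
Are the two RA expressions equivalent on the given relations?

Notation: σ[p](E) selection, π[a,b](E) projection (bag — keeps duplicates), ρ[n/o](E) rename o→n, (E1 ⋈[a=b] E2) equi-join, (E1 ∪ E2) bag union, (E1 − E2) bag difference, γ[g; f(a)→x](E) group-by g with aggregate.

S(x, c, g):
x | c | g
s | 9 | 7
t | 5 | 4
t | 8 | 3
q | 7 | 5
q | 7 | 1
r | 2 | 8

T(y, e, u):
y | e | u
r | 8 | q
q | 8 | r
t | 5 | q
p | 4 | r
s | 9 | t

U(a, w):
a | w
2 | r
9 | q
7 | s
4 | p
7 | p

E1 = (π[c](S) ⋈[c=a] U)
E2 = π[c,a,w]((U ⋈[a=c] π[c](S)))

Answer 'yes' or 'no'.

E1 stepwise |·|:
  S → 6
  π[c](S) → 6
  U → 5
  (π[c](S) ⋈[c=a] U) → 6
E2 stepwise |·|:
  U → 5
  S → 6
  π[c](S) → 6
  (U ⋈[a=c] π[c](S)) → 6
  π[c,a,w]((U ⋈[a=c] π[c](S))) → 6

E1 and E2 produce the same multiset:
c | a | w
2 | 2 | r
7 | 7 | p
7 | 7 | p
7 | 7 | s
7 | 7 | s
9 | 9 | q

yes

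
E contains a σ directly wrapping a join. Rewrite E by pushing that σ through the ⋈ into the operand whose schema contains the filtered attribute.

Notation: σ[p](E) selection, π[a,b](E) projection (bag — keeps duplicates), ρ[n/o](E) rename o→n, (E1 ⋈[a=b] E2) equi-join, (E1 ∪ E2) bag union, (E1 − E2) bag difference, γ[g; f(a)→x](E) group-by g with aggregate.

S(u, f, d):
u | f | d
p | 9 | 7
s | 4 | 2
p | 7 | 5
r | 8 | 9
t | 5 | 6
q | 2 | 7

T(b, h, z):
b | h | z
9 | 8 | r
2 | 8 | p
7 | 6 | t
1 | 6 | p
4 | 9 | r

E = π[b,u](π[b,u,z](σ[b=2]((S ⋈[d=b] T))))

σ filters on b, owned by the right side.
E' = π[b,u](π[b,u,z]((S ⋈[d=b] σ[b=2](T))))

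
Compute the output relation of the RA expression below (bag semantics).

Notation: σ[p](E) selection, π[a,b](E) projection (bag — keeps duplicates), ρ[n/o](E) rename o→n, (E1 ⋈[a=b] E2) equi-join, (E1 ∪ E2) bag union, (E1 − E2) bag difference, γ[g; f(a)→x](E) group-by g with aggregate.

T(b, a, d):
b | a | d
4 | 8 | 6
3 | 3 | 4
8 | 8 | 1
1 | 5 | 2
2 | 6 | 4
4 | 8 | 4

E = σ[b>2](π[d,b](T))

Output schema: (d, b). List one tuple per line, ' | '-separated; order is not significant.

Per-node cardinality:
  T → 6
  π[d,b](T) → 6
  σ[b>2](π[d,b](T)) → 4

== RESULT ==
d | b
1 | 8
4 | 3
4 | 4
6 | 4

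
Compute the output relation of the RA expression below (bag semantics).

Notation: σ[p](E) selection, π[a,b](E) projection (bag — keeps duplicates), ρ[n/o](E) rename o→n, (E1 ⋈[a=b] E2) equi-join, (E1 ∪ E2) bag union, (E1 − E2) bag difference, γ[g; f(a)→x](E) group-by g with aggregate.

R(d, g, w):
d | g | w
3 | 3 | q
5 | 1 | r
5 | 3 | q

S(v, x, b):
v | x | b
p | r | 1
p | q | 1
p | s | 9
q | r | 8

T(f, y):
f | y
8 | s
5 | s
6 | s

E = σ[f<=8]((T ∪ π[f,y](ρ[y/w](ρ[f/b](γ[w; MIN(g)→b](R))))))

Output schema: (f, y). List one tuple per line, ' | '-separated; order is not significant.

Row counts bottom-up:
  T → 3
  R → 3
  γ[w; MIN(g)→b](R) → 2
  ρ[f/b](γ[w; MIN(g)→b](R)) → 2
  ρ[y/w](ρ[f/b](γ[w; MIN(g)→b](R))) → 2
  π[f,y](ρ[y/w](ρ[f/b](γ[w; MIN(g)→b](R)))) → 2
  (T ∪ π[f,y](ρ[y/w](ρ[f/b](γ[w; MIN(g)→b](R))))) → 5
  σ[f<=8]((T ∪ π[f,y](ρ[y/w](ρ[f/b](γ[w; MIN(g)→b](R)))))) → 5

== RESULT ==
f | y
1 | r
3 | q
5 | s
6 | s
8 | s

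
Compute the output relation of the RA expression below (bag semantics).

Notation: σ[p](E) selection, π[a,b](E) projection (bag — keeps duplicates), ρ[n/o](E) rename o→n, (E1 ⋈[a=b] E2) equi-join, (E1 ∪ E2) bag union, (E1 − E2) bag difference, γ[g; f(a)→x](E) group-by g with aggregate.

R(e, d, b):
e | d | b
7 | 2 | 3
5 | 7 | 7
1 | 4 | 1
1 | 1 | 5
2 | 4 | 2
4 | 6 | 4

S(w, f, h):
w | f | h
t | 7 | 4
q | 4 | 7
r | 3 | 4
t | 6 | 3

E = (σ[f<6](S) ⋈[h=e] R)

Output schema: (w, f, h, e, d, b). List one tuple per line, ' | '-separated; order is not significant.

Row counts bottom-up:
  S → 4
  σ[f<6](S) → 2
  R → 6
  (σ[f<6](S) ⋈[h=e] R) → 2

== RESULT ==
w | f | h | e | d | b
q | 4 | 7 | 7 | 2 | 3
r | 3 | 4 | 4 | 6 | 4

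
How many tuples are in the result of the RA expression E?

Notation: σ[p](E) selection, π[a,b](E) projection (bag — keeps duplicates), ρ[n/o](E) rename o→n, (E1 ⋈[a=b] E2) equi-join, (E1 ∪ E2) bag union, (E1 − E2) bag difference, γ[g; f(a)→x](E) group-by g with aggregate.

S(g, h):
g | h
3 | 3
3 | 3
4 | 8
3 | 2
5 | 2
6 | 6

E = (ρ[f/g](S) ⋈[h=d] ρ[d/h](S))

Row counts bottom-up:
  S → 6
  ρ[f/g](S) → 6
  S → 6
  ρ[d/h](S) → 6
  (ρ[f/g](S) ⋈[h=d] ρ[d/h](S)) → 10

|E| = 10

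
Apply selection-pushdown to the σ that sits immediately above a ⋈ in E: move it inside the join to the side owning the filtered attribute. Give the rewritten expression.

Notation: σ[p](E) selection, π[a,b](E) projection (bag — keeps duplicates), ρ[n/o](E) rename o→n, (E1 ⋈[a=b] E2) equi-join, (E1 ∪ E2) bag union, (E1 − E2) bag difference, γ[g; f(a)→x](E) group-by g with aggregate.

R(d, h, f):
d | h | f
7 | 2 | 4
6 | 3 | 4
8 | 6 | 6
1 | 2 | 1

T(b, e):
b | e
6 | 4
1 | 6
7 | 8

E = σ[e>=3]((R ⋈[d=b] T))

σ filters on e, owned by the right side.
E' = (R ⋈[d=b] σ[e>=3](T))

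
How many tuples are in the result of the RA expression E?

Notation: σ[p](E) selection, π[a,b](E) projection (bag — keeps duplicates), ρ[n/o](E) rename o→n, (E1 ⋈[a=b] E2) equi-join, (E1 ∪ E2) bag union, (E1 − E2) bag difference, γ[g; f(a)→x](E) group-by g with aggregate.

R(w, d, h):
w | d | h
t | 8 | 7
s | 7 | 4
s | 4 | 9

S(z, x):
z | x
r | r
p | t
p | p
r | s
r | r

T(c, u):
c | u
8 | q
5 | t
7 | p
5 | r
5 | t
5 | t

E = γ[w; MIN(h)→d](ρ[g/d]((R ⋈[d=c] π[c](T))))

Per-node cardinality:
  R → 3
  T → 6
  π[c](T) → 6
  (R ⋈[d=c] π[c](T)) → 2
  ρ[g/d]((R ⋈[d=c] π[c](T))) → 2
  γ[w; MIN(h)→d](ρ[g/d]((R ⋈[d=c] π[c](T)))) → 2

|E| = 2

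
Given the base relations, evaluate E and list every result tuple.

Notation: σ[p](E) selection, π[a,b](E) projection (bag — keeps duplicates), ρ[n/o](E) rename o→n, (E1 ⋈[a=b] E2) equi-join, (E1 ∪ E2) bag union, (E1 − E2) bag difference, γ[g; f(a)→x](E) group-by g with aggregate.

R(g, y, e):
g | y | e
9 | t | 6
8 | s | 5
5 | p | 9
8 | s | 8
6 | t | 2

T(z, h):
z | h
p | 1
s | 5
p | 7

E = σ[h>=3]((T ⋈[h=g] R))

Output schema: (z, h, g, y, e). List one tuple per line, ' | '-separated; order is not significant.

Row counts bottom-up:
  T → 3
  R → 5
  (T ⋈[h=g] R) → 1
  σ[h>=3]((T ⋈[h=g] R)) → 1

== RESULT ==
z | h | g | y | e
s | 5 | 5 | p | 9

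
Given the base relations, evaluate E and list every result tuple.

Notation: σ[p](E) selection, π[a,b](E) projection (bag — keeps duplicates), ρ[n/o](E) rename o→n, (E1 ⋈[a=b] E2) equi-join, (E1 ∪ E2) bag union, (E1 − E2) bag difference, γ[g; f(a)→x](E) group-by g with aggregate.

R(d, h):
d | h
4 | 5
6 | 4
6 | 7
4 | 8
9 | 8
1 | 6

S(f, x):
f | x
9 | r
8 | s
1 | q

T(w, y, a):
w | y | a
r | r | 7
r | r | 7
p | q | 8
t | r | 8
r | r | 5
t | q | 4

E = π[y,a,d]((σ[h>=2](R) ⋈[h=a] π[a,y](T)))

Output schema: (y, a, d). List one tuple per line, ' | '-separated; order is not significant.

Subexpression sizes:
  R → 6
  σ[h>=2](R) → 6
  T → 6
  π[a,y](T) → 6
  (σ[h>=2](R) ⋈[h=a] π[a,y](T)) → 8
  π[y,a,d]((σ[h>=2](R) ⋈[h=a] π[a,y](T))) → 8

== RESULT ==
y | a | d
q | 4 | 6
q | 8 | 4
q | 8 | 9
r | 5 | 4
r | 7 | 6
r | 7 | 6
r | 8 | 4
r | 8 | 9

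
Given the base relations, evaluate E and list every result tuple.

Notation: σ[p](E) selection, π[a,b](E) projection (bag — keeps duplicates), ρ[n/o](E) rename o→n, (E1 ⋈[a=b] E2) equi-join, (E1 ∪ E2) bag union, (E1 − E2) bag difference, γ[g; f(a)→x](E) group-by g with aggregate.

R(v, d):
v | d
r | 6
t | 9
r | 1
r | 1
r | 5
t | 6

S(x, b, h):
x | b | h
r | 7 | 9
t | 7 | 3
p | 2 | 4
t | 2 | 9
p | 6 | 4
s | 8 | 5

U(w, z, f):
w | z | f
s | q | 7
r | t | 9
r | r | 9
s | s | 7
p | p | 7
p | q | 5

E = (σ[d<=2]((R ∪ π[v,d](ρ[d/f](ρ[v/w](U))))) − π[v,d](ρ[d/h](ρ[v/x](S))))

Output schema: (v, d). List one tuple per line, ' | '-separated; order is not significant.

Stepwise |·|:
  R → 6
  U → 6
  ρ[v/w](U) → 6
  ρ[d/f](ρ[v/w](U)) → 6
  π[v,d](ρ[d/f](ρ[v/w](U))) → 6
  (R ∪ π[v,d](ρ[d/f](ρ[v/w](U)))) → 12
  σ[d<=2]((R ∪ π[v,d](ρ[d/f](ρ[v/w](U))))) → 2
  S → 6
  ρ[v/x](S) → 6
  ρ[d/h](ρ[v/x](S)) → 6
  π[v,d](ρ[d/h](ρ[v/x](S))) → 6
  (σ[d<=2]((R ∪ π[v,d](ρ[d/f](ρ[v/w](U))))) − π[v,d](ρ[d/h](ρ[v/x](S)))) → 2

== RESULT ==
v | d
r | 1
r | 1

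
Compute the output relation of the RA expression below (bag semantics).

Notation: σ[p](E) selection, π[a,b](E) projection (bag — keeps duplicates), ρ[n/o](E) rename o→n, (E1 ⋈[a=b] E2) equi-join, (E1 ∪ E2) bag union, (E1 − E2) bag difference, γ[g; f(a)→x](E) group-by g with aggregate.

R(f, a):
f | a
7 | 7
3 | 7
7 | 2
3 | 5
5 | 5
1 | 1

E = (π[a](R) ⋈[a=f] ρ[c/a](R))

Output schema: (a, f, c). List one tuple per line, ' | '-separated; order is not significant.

Per-node cardinality:
  R → 6
  π[a](R) → 6
  R → 6
  ρ[c/a](R) → 6
  (π[a](R) ⋈[a=f] ρ[c/a](R)) → 7

== RESULT ==
a | f | c
1 | 1 | 1
5 | 5 | 5
5 | 5 | 5
7 | 7 | 2
7 | 7 | 2
7 | 7 | 7
7 | 7 | 7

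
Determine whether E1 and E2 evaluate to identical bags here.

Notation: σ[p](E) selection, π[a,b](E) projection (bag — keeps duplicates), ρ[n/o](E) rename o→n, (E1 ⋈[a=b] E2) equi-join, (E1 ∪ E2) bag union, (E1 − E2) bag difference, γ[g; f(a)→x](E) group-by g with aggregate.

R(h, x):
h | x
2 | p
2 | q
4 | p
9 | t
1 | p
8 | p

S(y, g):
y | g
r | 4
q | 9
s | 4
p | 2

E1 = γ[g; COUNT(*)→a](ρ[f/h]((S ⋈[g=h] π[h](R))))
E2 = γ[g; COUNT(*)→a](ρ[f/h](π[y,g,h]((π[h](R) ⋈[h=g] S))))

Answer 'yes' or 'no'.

E1 subexpression sizes:
  S → 4
  R → 6
  π[h](R) → 6
  (S ⋈[g=h] π[h](R)) → 5
  ρ[f/h]((S ⋈[g=h] π[h](R))) → 5
  γ[g; COUNT(*)→a](ρ[f/h]((S ⋈[g=h] π[h](R)))) → 3
E2 subexpression sizes:
  R → 6
  π[h](R) → 6
  S → 4
  (π[h](R) ⋈[h=g] S) → 5
  π[y,g,h]((π[h](R) ⋈[h=g] S)) → 5
  ρ[f/h](π[y,g,h]((π[h](R) ⋈[h=g] S))) → 5
  γ[g; COUNT(*)→a](ρ[f/h](π[y,g,h]((π[h](R) ⋈[h=g] S)))) → 3

E1 and E2 produce the same multiset:
g | a
2 | 2
4 | 2
9 | 1

yes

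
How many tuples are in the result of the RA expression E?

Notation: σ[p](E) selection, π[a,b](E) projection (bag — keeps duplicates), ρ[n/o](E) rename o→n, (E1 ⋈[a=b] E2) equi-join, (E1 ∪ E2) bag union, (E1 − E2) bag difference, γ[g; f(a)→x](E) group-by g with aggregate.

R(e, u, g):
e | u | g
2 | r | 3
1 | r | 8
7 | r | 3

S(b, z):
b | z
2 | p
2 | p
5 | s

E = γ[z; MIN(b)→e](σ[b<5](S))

Stepwise |·|:
  S → 3
  σ[b<5](S) → 2
  γ[z; MIN(b)→e](σ[b<5](S)) → 1

|E| = 1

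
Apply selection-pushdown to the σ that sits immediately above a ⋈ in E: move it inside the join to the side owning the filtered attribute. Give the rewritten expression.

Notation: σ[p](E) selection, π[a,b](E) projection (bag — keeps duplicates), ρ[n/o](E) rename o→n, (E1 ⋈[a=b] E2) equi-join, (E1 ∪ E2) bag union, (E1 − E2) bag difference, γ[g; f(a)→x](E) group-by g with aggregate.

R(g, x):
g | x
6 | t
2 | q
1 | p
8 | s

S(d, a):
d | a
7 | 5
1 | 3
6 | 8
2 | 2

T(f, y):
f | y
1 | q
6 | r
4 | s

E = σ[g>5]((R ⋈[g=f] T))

σ filters on g, owned by the left side.
E' = (σ[g>5](R) ⋈[g=f] T)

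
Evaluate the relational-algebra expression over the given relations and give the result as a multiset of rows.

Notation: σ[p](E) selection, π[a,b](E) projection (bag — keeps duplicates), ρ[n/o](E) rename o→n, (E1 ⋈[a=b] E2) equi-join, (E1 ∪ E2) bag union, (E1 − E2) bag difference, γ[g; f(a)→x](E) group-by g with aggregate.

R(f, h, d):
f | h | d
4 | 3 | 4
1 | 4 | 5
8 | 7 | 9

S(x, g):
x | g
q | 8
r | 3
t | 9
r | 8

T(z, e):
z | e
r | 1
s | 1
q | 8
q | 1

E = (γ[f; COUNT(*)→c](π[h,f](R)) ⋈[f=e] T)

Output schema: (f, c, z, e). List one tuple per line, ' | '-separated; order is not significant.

Row counts bottom-up:
  R → 3
  π[h,f](R) → 3
  γ[f; COUNT(*)→c](π[h,f](R)) → 3
  T → 4
  (γ[f; COUNT(*)→c](π[h,f](R)) ⋈[f=e] T) → 4

== RESULT ==
f | c | z | e
1 | 1 | q | 1
1 | 1 | r | 1
1 | 1 | s | 1
8 | 1 | q | 8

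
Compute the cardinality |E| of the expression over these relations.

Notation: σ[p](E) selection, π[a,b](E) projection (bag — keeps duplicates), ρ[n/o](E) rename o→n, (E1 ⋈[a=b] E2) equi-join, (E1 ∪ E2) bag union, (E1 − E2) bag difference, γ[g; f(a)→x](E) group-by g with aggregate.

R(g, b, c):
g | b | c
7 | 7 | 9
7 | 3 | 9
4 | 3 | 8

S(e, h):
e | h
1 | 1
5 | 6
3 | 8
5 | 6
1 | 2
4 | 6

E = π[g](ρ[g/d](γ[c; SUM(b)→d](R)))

Row counts bottom-up:
  R → 3
  γ[c; SUM(b)→d](R) → 2
  ρ[g/d](γ[c; SUM(b)→d](R)) → 2
  π[g](ρ[g/d](γ[c; SUM(b)→d](R))) → 2

|E| = 2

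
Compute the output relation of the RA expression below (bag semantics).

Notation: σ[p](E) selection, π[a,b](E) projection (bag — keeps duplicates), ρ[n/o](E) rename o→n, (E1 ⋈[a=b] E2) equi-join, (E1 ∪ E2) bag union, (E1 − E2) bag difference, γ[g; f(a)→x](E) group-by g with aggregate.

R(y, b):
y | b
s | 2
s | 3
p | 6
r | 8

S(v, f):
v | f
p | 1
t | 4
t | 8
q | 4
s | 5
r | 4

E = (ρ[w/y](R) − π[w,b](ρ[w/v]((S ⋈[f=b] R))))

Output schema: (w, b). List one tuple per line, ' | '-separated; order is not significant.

Stepwise |·|:
  R → 4
  ρ[w/y](R) → 4
  S → 6
  R → 4
  (S ⋈[f=b] R) → 1
  ρ[w/v]((S ⋈[f=b] R)) → 1
  π[w,b](ρ[w/v]((S ⋈[f=b] R))) → 1
  (ρ[w/y](R) − π[w,b](ρ[w/v]((S ⋈[f=b] R)))) → 4

== RESULT ==
w | b
p | 6
r | 8
s | 2
s | 3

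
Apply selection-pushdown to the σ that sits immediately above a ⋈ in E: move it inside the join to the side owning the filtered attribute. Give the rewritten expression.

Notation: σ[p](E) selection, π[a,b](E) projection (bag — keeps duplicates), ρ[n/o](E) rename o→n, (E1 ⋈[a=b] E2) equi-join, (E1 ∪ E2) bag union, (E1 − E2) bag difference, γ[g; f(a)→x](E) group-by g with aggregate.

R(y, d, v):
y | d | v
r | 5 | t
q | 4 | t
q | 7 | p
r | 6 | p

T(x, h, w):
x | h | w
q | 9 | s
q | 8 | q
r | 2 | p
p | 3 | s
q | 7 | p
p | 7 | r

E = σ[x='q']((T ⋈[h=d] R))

σ filters on x, owned by the left side.
E' = (σ[x='q'](T) ⋈[h=d] R)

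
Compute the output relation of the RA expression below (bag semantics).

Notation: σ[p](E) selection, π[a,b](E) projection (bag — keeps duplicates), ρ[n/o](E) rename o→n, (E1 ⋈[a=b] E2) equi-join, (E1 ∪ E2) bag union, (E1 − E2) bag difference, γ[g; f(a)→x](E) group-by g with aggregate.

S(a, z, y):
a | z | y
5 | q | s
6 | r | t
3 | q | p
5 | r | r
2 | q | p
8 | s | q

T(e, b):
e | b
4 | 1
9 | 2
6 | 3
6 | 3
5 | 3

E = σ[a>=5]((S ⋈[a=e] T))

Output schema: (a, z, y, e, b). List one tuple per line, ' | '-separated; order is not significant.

Stepwise |·|:
  S → 6
  T → 5
  (S ⋈[a=e] T) → 4
  σ[a>=5]((S ⋈[a=e] T)) → 4

== RESULT ==
a | z | y | e | b
5 | q | s | 5 | 3
5 | r | r | 5 | 3
6 | r | t | 6 | 3
6 | r | t | 6 | 3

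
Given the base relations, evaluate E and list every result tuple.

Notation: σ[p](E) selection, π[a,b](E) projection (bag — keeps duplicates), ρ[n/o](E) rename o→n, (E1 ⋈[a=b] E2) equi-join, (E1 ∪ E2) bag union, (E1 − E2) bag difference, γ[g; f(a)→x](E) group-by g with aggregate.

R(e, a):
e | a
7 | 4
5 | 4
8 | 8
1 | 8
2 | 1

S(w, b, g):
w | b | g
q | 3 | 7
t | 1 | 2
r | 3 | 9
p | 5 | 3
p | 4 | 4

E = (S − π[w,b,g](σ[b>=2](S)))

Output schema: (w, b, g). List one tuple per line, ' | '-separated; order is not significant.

Subexpression sizes:
  S → 5
  S → 5
  σ[b>=2](S) → 4
  π[w,b,g](σ[b>=2](S)) → 4
  (S − π[w,b,g](σ[b>=2](S))) → 1

== RESULT ==
w | b | g
t | 1 | 2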